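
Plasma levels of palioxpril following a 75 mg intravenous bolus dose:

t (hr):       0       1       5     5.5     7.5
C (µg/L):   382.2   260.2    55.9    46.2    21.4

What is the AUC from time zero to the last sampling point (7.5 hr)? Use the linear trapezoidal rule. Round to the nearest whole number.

AUC = 1047 µg/L·hr

Trapezoidal AUC_0→7.5:
  [0→1]: (382.2+260.2)/2 × 1 = 321.2
  [1→5]: (260.2+55.9)/2 × 4 = 632.2
  [5→5.5]: (55.9+46.2)/2 × 0.5 = 25.525
  [5.5→7.5]: (46.2+21.4)/2 × 2 = 67.6
  Sum = 1046.525 µg/L·hr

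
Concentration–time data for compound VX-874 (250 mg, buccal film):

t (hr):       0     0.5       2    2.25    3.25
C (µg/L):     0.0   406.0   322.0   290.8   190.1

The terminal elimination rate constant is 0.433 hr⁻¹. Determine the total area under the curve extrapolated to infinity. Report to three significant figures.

Trapezoidal AUC_0→3.25:
  [0→0.5]: (0.0+406.0)/2 × 0.5 = 101.5
  [0.5→2]: (406.0+322.0)/2 × 1.5 = 546.0
  [2→2.25]: (322.0+290.8)/2 × 0.25 = 76.6
  [2.25→3.25]: (290.8+190.1)/2 × 1 = 240.45
  Sum = 964.55 µg/L·hr
Extrapolated tail: C_last / k_e = 190.1 / 0.433 = 439.030
AUC_0→∞ = 964.55 + 439.030 = 1403.58 µg/L·hr

AUC = 1400 µg/L·hr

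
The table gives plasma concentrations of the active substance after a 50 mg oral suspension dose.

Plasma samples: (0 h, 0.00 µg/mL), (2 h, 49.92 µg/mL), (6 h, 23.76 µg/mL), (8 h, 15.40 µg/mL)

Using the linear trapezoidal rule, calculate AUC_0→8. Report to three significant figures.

AUC = 236 µg/mL·h

Trapezoidal AUC_0→8:
  [0→2]: (0.00+49.92)/2 × 2 = 49.92
  [2→6]: (49.92+23.76)/2 × 4 = 147.36
  [6→8]: (23.76+15.40)/2 × 2 = 39.16
  Sum = 236.44 µg/mL·h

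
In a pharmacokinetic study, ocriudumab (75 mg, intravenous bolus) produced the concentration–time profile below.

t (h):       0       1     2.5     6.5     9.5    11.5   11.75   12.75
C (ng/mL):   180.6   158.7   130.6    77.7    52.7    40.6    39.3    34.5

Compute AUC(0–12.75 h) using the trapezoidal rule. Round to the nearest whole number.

AUC = 1139 ng/mL·h

Trapezoidal AUC_0→12.75:
  [0→1]: (180.6+158.7)/2 × 1 = 169.65
  [1→2.5]: (158.7+130.6)/2 × 1.5 = 216.975
  [2.5→6.5]: (130.6+77.7)/2 × 4 = 416.6
  [6.5→9.5]: (77.7+52.7)/2 × 3 = 195.6
  [9.5→11.5]: (52.7+40.6)/2 × 2 = 93.3
  [11.5→11.75]: (40.6+39.3)/2 × 0.25 = 9.9875
  [11.75→12.75]: (39.3+34.5)/2 × 1 = 36.9
  Sum = 1139.0125 ng/mL·h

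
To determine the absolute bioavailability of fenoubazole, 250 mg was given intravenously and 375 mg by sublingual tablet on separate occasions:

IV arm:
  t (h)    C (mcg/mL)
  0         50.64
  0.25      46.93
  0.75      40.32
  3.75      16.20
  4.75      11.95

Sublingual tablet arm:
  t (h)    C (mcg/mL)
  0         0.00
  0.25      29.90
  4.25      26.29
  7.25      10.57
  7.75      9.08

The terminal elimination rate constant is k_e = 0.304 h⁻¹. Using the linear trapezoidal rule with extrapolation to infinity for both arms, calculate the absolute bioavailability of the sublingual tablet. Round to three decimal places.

Trapezoidal AUC_0→4.75 (IV):
  [0→0.25]: (50.64+46.93)/2 × 0.25 = 12.19625
  [0.25→0.75]: (46.93+40.32)/2 × 0.5 = 21.8125
  [0.75→3.75]: (40.32+16.20)/2 × 3 = 84.78
  [3.75→4.75]: (16.20+11.95)/2 × 1 = 14.075
  Sum = 132.86375 mcg/mL·h
IV tail: 11.95/0.304 = 39.309; AUC_iv,0→∞ = 132.86375 + 39.309 = 172.17275 mcg/mL·h
Trapezoidal AUC_0→7.75 (sublingual tablet):
  [0→0.25]: (0.00+29.90)/2 × 0.25 = 3.7375
  [0.25→4.25]: (29.90+26.29)/2 × 4 = 112.38
  [4.25→7.25]: (26.29+10.57)/2 × 3 = 55.29
  [7.25→7.75]: (10.57+9.08)/2 × 0.5 = 4.9125
  Sum = 176.32 mcg/mL·h
sublingual tablet tail: 9.08/0.304 = 29.868; AUC_ev,0→∞ = 176.32 + 29.868 = 206.188 mcg/mL·h
F = (AUC_ev/D_ev)/(AUC_iv/D_iv) = (206.188/375)/(172.17275/250) = 0.549835/0.688691 = 0.7984

F = 0.798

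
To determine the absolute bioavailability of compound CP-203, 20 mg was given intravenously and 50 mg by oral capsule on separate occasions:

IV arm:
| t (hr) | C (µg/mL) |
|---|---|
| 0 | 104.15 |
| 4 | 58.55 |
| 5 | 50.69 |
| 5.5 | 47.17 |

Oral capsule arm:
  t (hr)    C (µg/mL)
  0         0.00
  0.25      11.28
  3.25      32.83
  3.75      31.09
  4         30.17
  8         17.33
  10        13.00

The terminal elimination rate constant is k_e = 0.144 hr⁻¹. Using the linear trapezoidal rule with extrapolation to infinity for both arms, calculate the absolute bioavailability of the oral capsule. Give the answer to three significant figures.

Trapezoidal AUC_0→5.5 (IV):
  [0→4]: (104.15+58.55)/2 × 4 = 325.4
  [4→5]: (58.55+50.69)/2 × 1 = 54.62
  [5→5.5]: (50.69+47.17)/2 × 0.5 = 24.465
  Sum = 404.485 µg/mL·hr
IV tail: 47.17/0.144 = 327.569; AUC_iv,0→∞ = 404.485 + 327.569 = 732.054 µg/mL·hr
Trapezoidal AUC_0→10 (oral capsule):
  [0→0.25]: (0.00+11.28)/2 × 0.25 = 1.41
  [0.25→3.25]: (11.28+32.83)/2 × 3 = 66.165
  [3.25→3.75]: (32.83+31.09)/2 × 0.5 = 15.98
  [3.75→4]: (31.09+30.17)/2 × 0.25 = 7.6575
  [4→8]: (30.17+17.33)/2 × 4 = 95.0
  [8→10]: (17.33+13.00)/2 × 2 = 30.33
  Sum = 216.5425 µg/mL·hr
oral capsule tail: 13.00/0.144 = 90.278; AUC_ev,0→∞ = 216.5425 + 90.278 = 306.8205 µg/mL·hr
F = (AUC_ev/D_ev)/(AUC_iv/D_iv) = (306.8205/50)/(732.054/20) = 6.13641/36.6027 = 0.1676

F = 0.168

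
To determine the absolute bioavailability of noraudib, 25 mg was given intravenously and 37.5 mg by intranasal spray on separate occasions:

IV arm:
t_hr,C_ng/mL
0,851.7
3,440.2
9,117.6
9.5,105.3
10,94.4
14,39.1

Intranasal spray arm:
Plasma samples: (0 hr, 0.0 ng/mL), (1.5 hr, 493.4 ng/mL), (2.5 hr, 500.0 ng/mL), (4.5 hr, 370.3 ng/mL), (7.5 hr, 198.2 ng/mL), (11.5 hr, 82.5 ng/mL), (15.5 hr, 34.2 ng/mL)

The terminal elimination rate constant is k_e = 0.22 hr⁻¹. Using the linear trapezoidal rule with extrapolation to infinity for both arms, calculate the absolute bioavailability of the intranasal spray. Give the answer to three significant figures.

F = 0.567

Trapezoidal AUC_0→14 (IV):
  [0→3]: (851.7+440.2)/2 × 3 = 1937.85
  [3→9]: (440.2+117.6)/2 × 6 = 1673.4
  [9→9.5]: (117.6+105.3)/2 × 0.5 = 55.725
  [9.5→10]: (105.3+94.4)/2 × 0.5 = 49.925
  [10→14]: (94.4+39.1)/2 × 4 = 267.0
  Sum = 3983.9 ng/mL·hr
IV tail: 39.1/0.22 = 177.727; AUC_iv,0→∞ = 3983.9 + 177.727 = 4161.627 ng/mL·hr
Trapezoidal AUC_0→15.5 (intranasal spray):
  [0→1.5]: (0.0+493.4)/2 × 1.5 = 370.05
  [1.5→2.5]: (493.4+500.0)/2 × 1 = 496.7
  [2.5→4.5]: (500.0+370.3)/2 × 2 = 870.3
  [4.5→7.5]: (370.3+198.2)/2 × 3 = 852.75
  [7.5→11.5]: (198.2+82.5)/2 × 4 = 561.4
  [11.5→15.5]: (82.5+34.2)/2 × 4 = 233.4
  Sum = 3384.6 ng/mL·hr
intranasal spray tail: 34.2/0.22 = 155.455; AUC_ev,0→∞ = 3384.6 + 155.455 = 3540.055 ng/mL·hr
F = (AUC_ev/D_ev)/(AUC_iv/D_iv) = (3540.055/37.5)/(4161.627/25) = 94.4015/166.46508 = 0.5671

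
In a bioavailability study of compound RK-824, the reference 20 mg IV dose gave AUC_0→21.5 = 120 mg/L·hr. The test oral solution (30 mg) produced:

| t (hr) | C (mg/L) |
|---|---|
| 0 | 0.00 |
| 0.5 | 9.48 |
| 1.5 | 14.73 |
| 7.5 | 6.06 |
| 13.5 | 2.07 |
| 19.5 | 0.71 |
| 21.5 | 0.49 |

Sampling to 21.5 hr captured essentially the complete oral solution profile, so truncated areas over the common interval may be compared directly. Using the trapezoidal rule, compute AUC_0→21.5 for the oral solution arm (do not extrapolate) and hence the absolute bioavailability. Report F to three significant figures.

Trapezoidal AUC_0→21.5 (oral solution):
  [0→0.5]: (0.00+9.48)/2 × 0.5 = 2.37
  [0.5→1.5]: (9.48+14.73)/2 × 1 = 12.105
  [1.5→7.5]: (14.73+6.06)/2 × 6 = 62.37
  [7.5→13.5]: (6.06+2.07)/2 × 6 = 24.39
  [13.5→19.5]: (2.07+0.71)/2 × 6 = 8.34
  [19.5→21.5]: (0.71+0.49)/2 × 2 = 1.2
  Sum = 110.775 mg/L·hr
F = (AUC_ev/D_ev)/(AUC_iv/D_iv) = (110.775/30)/(120/20) = 3.6925/6 = 0.6154

F = 0.615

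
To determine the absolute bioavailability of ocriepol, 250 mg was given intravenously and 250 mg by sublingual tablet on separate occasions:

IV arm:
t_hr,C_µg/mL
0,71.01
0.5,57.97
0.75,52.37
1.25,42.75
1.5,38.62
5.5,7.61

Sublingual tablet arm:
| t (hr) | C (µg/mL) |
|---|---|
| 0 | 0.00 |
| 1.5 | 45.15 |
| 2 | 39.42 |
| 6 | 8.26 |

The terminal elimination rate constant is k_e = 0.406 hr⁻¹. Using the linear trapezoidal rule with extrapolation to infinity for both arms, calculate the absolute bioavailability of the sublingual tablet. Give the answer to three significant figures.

Trapezoidal AUC_0→5.5 (IV):
  [0→0.5]: (71.01+57.97)/2 × 0.5 = 32.245
  [0.5→0.75]: (57.97+52.37)/2 × 0.25 = 13.7925
  [0.75→1.25]: (52.37+42.75)/2 × 0.5 = 23.78
  [1.25→1.5]: (42.75+38.62)/2 × 0.25 = 10.17125
  [1.5→5.5]: (38.62+7.61)/2 × 4 = 92.46
  Sum = 172.44875 µg/mL·hr
IV tail: 7.61/0.406 = 18.744; AUC_iv,0→∞ = 172.44875 + 18.744 = 191.19275 µg/mL·hr
Trapezoidal AUC_0→6 (sublingual tablet):
  [0→1.5]: (0.00+45.15)/2 × 1.5 = 33.8625
  [1.5→2]: (45.15+39.42)/2 × 0.5 = 21.1425
  [2→6]: (39.42+8.26)/2 × 4 = 95.36
  Sum = 150.365 µg/mL·hr
sublingual tablet tail: 8.26/0.406 = 20.345; AUC_ev,0→∞ = 150.365 + 20.345 = 170.71 µg/mL·hr
F = (AUC_ev/D_ev)/(AUC_iv/D_iv) = (170.71/250)/(191.19275/250) = 0.68284/0.764771 = 0.8929

F = 0.893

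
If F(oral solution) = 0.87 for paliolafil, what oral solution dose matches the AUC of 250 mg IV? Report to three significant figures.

For equal systemic exposure: F × D_ev = D_iv
D_ev = D_iv / F = 250 / 0.87 = 287.356 mg

D_oral = 287 mg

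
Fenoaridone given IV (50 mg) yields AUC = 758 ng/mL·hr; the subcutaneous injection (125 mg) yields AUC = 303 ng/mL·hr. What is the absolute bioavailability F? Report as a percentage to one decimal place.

F = (AUC_ev / D_ev) / (AUC_iv / D_iv)
  = (303/125) / (758/50)
  = 2.424 / 15.16 = 0.1599
  = 15.99%

F = 16.0%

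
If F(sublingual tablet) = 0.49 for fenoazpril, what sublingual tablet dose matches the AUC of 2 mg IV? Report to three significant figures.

D_sublingual = 4.08 mg

For equal systemic exposure: F × D_ev = D_iv
D_ev = D_iv / F = 2 / 0.49 = 4.08163 mg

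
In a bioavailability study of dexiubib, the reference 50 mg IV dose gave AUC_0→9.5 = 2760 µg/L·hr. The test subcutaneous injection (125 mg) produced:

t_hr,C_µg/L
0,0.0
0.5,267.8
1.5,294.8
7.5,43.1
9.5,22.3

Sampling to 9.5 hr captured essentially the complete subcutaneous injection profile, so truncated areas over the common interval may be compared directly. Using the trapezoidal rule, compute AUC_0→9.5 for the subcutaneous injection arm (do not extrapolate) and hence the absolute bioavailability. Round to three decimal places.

F = 0.207

Trapezoidal AUC_0→9.5 (subcutaneous injection):
  [0→0.5]: (0.0+267.8)/2 × 0.5 = 66.95
  [0.5→1.5]: (267.8+294.8)/2 × 1 = 281.3
  [1.5→7.5]: (294.8+43.1)/2 × 6 = 1013.7
  [7.5→9.5]: (43.1+22.3)/2 × 2 = 65.4
  Sum = 1427.35 µg/L·hr
F = (AUC_ev/D_ev)/(AUC_iv/D_iv) = (1427.35/125)/(2760/50) = 11.4188/55.2 = 0.2069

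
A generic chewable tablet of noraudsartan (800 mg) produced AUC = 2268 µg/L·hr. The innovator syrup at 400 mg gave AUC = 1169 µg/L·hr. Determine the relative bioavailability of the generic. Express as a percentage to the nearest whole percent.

F_rel = 97%

F_rel = (AUC_test/D_test) / (AUC_ref/D_ref)
      = (2268/800) / (1169/400)
      = 2.835 / 2.9225 = 0.9701 = 97.01%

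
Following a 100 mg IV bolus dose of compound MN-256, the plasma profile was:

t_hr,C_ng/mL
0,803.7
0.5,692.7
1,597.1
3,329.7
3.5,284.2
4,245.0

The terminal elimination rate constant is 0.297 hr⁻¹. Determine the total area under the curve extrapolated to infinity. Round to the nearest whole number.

AUC = 2734 ng/mL·hr

Trapezoidal AUC_0→4:
  [0→0.5]: (803.7+692.7)/2 × 0.5 = 374.1
  [0.5→1]: (692.7+597.1)/2 × 0.5 = 322.45
  [1→3]: (597.1+329.7)/2 × 2 = 926.8
  [3→3.5]: (329.7+284.2)/2 × 0.5 = 153.475
  [3.5→4]: (284.2+245.0)/2 × 0.5 = 132.3
  Sum = 1909.125 ng/mL·hr
Extrapolated tail: C_last / k_e = 245.0 / 0.297 = 824.916
AUC_0→∞ = 1909.125 + 824.916 = 2734.041 ng/mL·hr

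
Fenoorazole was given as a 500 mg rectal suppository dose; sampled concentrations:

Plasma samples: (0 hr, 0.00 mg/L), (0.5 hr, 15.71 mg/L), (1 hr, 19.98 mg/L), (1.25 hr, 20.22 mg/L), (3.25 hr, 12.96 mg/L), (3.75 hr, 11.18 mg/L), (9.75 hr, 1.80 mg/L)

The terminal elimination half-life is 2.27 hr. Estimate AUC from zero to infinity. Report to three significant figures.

AUC = 102 mg/L·hr

Trapezoidal AUC_0→9.75:
  [0→0.5]: (0.00+15.71)/2 × 0.5 = 3.9275
  [0.5→1]: (15.71+19.98)/2 × 0.5 = 8.9225
  [1→1.25]: (19.98+20.22)/2 × 0.25 = 5.025
  [1.25→3.25]: (20.22+12.96)/2 × 2 = 33.18
  [3.25→3.75]: (12.96+11.18)/2 × 0.5 = 6.035
  [3.75→9.75]: (11.18+1.80)/2 × 6 = 38.94
  Sum = 96.03 mg/L·hr
k_e = ln2 / t½ = 0.693147 / 2.27 = 0.3054 hr^-1
Extrapolated tail: C_last / k_e = 1.80 / 0.3054 = 5.894
AUC_0→∞ = 96.03 + 5.894 = 101.924 mg/L·hr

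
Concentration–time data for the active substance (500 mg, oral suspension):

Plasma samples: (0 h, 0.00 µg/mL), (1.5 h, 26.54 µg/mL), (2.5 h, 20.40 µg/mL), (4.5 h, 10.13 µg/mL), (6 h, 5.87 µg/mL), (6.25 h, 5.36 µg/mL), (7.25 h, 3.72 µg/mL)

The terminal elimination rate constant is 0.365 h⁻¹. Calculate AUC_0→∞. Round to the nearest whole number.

Trapezoidal AUC_0→7.25:
  [0→1.5]: (0.00+26.54)/2 × 1.5 = 19.905
  [1.5→2.5]: (26.54+20.40)/2 × 1 = 23.47
  [2.5→4.5]: (20.40+10.13)/2 × 2 = 30.53
  [4.5→6]: (10.13+5.87)/2 × 1.5 = 12.0
  [6→6.25]: (5.87+5.36)/2 × 0.25 = 1.40375
  [6.25→7.25]: (5.36+3.72)/2 × 1 = 4.54
  Sum = 91.84875 µg/mL·h
Extrapolated tail: C_last / k_e = 3.72 / 0.365 = 10.192
AUC_0→∞ = 91.84875 + 10.192 = 102.04075 µg/mL·h

AUC = 102 µg/mL·h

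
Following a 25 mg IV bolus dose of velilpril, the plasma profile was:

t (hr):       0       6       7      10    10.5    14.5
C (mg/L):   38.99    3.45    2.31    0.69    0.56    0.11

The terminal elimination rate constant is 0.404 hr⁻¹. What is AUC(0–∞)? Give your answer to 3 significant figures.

AUC = 137 mg/L·hr

Trapezoidal AUC_0→14.5:
  [0→6]: (38.99+3.45)/2 × 6 = 127.32
  [6→7]: (3.45+2.31)/2 × 1 = 2.88
  [7→10]: (2.31+0.69)/2 × 3 = 4.5
  [10→10.5]: (0.69+0.56)/2 × 0.5 = 0.3125
  [10.5→14.5]: (0.56+0.11)/2 × 4 = 1.34
  Sum = 136.3525 mg/L·hr
Extrapolated tail: C_last / k_e = 0.11 / 0.404 = 0.272
AUC_0→∞ = 136.3525 + 0.272 = 136.6245 mg/L·hr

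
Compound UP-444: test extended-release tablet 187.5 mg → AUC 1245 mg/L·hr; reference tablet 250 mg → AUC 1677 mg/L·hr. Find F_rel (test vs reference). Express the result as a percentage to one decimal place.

F_rel = (AUC_test/D_test) / (AUC_ref/D_ref)
      = (1245/187.5) / (1677/250)
      = 6.64 / 6.708 = 0.9899 = 98.99%

F_rel = 99.0%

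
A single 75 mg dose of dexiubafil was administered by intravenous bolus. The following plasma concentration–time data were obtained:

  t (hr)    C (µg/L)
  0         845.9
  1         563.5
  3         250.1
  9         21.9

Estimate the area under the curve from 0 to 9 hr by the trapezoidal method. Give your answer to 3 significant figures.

AUC = 2330 µg/L·hr

Trapezoidal AUC_0→9:
  [0→1]: (845.9+563.5)/2 × 1 = 704.7
  [1→3]: (563.5+250.1)/2 × 2 = 813.6
  [3→9]: (250.1+21.9)/2 × 6 = 816.0
  Sum = 2334.3 µg/L·hr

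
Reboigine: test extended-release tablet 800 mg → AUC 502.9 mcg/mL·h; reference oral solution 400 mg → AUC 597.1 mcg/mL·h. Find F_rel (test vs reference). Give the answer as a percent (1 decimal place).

F_rel = 42.1%

F_rel = (AUC_test/D_test) / (AUC_ref/D_ref)
      = (502.9/800) / (597.1/400)
      = 0.628625 / 1.49275 = 0.4211 = 42.11%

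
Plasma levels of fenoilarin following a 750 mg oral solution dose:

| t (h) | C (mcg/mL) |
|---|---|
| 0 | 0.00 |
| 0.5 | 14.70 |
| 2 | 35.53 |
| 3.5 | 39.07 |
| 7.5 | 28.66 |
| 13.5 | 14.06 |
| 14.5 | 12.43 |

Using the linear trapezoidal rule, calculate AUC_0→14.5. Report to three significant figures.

Trapezoidal AUC_0→14.5:
  [0→0.5]: (0.00+14.70)/2 × 0.5 = 3.675
  [0.5→2]: (14.70+35.53)/2 × 1.5 = 37.6725
  [2→3.5]: (35.53+39.07)/2 × 1.5 = 55.95
  [3.5→7.5]: (39.07+28.66)/2 × 4 = 135.46
  [7.5→13.5]: (28.66+14.06)/2 × 6 = 128.16
  [13.5→14.5]: (14.06+12.43)/2 × 1 = 13.245
  Sum = 374.1625 mcg/mL·h

AUC = 374 mcg/mL·h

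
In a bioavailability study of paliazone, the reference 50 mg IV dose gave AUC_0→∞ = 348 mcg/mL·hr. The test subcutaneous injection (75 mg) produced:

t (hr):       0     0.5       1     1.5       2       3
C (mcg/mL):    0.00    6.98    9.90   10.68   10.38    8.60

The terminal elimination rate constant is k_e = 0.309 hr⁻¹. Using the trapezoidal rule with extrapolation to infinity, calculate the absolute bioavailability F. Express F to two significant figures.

F = 0.10

Trapezoidal AUC_0→3 (subcutaneous injection):
  [0→0.5]: (0.00+6.98)/2 × 0.5 = 1.745
  [0.5→1]: (6.98+9.90)/2 × 0.5 = 4.22
  [1→1.5]: (9.90+10.68)/2 × 0.5 = 5.145
  [1.5→2]: (10.68+10.38)/2 × 0.5 = 5.265
  [2→3]: (10.38+8.60)/2 × 1 = 9.49
  Sum = 25.865 mcg/mL·hr
Tail: C_last/k_e = 8.60/0.309 = 27.832
AUC_0→∞ (subcutaneous injection) = 25.865 + 27.832 = 53.697 mcg/mL·hr
F = (AUC_ev/D_ev)/(AUC_iv/D_iv) = (53.697/75)/(348/50) = 0.71596/6.96 = 0.1029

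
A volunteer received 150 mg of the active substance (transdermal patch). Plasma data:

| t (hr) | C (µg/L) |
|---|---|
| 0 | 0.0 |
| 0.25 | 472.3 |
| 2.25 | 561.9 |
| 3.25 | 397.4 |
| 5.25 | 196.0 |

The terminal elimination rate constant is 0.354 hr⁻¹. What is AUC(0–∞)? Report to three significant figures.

AUC = 2720 µg/L·hr

Trapezoidal AUC_0→5.25:
  [0→0.25]: (0.0+472.3)/2 × 0.25 = 59.0375
  [0.25→2.25]: (472.3+561.9)/2 × 2 = 1034.2
  [2.25→3.25]: (561.9+397.4)/2 × 1 = 479.65
  [3.25→5.25]: (397.4+196.0)/2 × 2 = 593.4
  Sum = 2166.2875 µg/L·hr
Extrapolated tail: C_last / k_e = 196.0 / 0.354 = 553.672
AUC_0→∞ = 2166.2875 + 553.672 = 2719.9595 µg/L·hr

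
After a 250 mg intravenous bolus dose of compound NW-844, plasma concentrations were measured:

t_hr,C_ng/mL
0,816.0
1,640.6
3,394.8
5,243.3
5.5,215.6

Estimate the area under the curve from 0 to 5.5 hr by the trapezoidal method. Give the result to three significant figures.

Trapezoidal AUC_0→5.5:
  [0→1]: (816.0+640.6)/2 × 1 = 728.3
  [1→3]: (640.6+394.8)/2 × 2 = 1035.4
  [3→5]: (394.8+243.3)/2 × 2 = 638.1
  [5→5.5]: (243.3+215.6)/2 × 0.5 = 114.725
  Sum = 2516.525 ng/mL·hr

AUC = 2520 ng/mL·hr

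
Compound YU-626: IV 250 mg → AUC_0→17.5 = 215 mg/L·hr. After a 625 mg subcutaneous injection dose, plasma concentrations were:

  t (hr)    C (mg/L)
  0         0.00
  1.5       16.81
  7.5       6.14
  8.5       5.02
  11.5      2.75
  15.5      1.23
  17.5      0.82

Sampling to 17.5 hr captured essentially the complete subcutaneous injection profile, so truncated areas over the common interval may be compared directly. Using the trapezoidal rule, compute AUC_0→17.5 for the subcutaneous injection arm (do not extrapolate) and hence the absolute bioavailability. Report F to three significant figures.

F = 0.202

Trapezoidal AUC_0→17.5 (subcutaneous injection):
  [0→1.5]: (0.00+16.81)/2 × 1.5 = 12.6075
  [1.5→7.5]: (16.81+6.14)/2 × 6 = 68.85
  [7.5→8.5]: (6.14+5.02)/2 × 1 = 5.58
  [8.5→11.5]: (5.02+2.75)/2 × 3 = 11.655
  [11.5→15.5]: (2.75+1.23)/2 × 4 = 7.96
  [15.5→17.5]: (1.23+0.82)/2 × 2 = 2.05
  Sum = 108.7025 mg/L·hr
F = (AUC_ev/D_ev)/(AUC_iv/D_iv) = (108.7025/625)/(215/250) = 0.173924/0.86 = 0.2022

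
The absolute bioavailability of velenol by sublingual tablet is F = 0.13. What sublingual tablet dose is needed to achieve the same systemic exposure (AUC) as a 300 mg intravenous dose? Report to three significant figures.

For equal systemic exposure: F × D_ev = D_iv
D_ev = D_iv / F = 300 / 0.13 = 2307.69 mg

D_sublingual = 2310 mg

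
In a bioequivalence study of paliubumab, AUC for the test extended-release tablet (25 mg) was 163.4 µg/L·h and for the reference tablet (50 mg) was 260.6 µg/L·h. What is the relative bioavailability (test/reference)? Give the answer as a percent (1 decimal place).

F_rel = (AUC_test/D_test) / (AUC_ref/D_ref)
      = (163.4/25) / (260.6/50)
      = 6.536 / 5.212 = 1.2540 = 125.40%

F_rel = 125.4%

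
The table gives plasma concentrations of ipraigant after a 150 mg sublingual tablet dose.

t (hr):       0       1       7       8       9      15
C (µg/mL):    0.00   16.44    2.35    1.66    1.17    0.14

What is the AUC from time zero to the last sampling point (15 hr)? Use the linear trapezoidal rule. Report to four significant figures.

AUC = 71.94 µg/mL·hr

Trapezoidal AUC_0→15:
  [0→1]: (0.00+16.44)/2 × 1 = 8.22
  [1→7]: (16.44+2.35)/2 × 6 = 56.37
  [7→8]: (2.35+1.66)/2 × 1 = 2.005
  [8→9]: (1.66+1.17)/2 × 1 = 1.415
  [9→15]: (1.17+0.14)/2 × 6 = 3.93
  Sum = 71.94 µg/mL·hr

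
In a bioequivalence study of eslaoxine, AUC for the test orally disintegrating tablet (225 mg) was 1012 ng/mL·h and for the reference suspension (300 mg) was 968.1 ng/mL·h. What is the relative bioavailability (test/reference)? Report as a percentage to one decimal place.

F_rel = (AUC_test/D_test) / (AUC_ref/D_ref)
      = (1012/225) / (968.1/300)
      = 4.49778 / 3.227 = 1.3938 = 139.38%

F_rel = 139.4%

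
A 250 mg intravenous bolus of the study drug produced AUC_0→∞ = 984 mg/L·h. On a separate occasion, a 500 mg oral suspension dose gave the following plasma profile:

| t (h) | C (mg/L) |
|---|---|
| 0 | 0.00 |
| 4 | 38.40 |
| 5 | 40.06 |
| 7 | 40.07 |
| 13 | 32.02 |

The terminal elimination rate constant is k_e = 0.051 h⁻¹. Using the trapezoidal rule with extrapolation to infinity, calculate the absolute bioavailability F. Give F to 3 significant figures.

F = 0.529

Trapezoidal AUC_0→13 (oral suspension):
  [0→4]: (0.00+38.40)/2 × 4 = 76.8
  [4→5]: (38.40+40.06)/2 × 1 = 39.23
  [5→7]: (40.06+40.07)/2 × 2 = 80.13
  [7→13]: (40.07+32.02)/2 × 6 = 216.27
  Sum = 412.43 mg/L·h
Tail: C_last/k_e = 32.02/0.051 = 627.843
AUC_0→∞ (oral suspension) = 412.43 + 627.843 = 1040.273 mg/L·h
F = (AUC_ev/D_ev)/(AUC_iv/D_iv) = (1040.273/500)/(984/250) = 2.080546/3.936 = 0.5286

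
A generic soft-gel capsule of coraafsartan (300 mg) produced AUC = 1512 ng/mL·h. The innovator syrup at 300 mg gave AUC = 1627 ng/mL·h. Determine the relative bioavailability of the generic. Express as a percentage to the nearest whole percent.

F_rel = 93%

F_rel = (AUC_test/D_test) / (AUC_ref/D_ref)
      = (1512/300) / (1627/300)
      = 5.04 / 5.42333 = 0.9293 = 92.93%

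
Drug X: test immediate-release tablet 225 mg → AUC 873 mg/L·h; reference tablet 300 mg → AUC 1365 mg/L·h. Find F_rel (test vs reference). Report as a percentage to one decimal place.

F_rel = (AUC_test/D_test) / (AUC_ref/D_ref)
      = (873/225) / (1365/300)
      = 3.88 / 4.55 = 0.8527 = 85.27%

F_rel = 85.3%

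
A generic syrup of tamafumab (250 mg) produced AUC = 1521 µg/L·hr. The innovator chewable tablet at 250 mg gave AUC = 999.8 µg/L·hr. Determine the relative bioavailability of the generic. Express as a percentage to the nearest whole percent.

F_rel = 152%

F_rel = (AUC_test/D_test) / (AUC_ref/D_ref)
      = (1521/250) / (999.8/250)
      = 6.084 / 3.9992 = 1.5213 = 152.13%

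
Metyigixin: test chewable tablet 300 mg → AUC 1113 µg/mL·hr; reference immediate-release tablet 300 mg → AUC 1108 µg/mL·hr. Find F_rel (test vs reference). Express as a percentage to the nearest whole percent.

F_rel = (AUC_test/D_test) / (AUC_ref/D_ref)
      = (1113/300) / (1108/300)
      = 3.71 / 3.69333 = 1.0045 = 100.45%

F_rel = 100%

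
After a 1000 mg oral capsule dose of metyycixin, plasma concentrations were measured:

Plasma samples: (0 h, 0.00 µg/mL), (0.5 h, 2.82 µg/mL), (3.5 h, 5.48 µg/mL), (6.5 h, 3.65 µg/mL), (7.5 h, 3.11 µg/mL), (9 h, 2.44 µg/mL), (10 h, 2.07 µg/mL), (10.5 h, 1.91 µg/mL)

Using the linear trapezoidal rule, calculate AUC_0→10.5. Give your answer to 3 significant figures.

Trapezoidal AUC_0→10.5:
  [0→0.5]: (0.00+2.82)/2 × 0.5 = 0.705
  [0.5→3.5]: (2.82+5.48)/2 × 3 = 12.45
  [3.5→6.5]: (5.48+3.65)/2 × 3 = 13.695
  [6.5→7.5]: (3.65+3.11)/2 × 1 = 3.38
  [7.5→9]: (3.11+2.44)/2 × 1.5 = 4.1625
  [9→10]: (2.44+2.07)/2 × 1 = 2.255
  [10→10.5]: (2.07+1.91)/2 × 0.5 = 0.995
  Sum = 37.6425 µg/mL·h

AUC = 37.6 µg/mL·h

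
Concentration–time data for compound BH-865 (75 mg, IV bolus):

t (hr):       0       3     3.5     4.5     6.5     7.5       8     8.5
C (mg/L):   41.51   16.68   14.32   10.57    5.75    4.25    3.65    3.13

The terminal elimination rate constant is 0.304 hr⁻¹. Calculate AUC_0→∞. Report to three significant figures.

AUC = 143 mg/L·hr

Trapezoidal AUC_0→8.5:
  [0→3]: (41.51+16.68)/2 × 3 = 87.285
  [3→3.5]: (16.68+14.32)/2 × 0.5 = 7.75
  [3.5→4.5]: (14.32+10.57)/2 × 1 = 12.445
  [4.5→6.5]: (10.57+5.75)/2 × 2 = 16.32
  [6.5→7.5]: (5.75+4.25)/2 × 1 = 5.0
  [7.5→8]: (4.25+3.65)/2 × 0.5 = 1.975
  [8→8.5]: (3.65+3.13)/2 × 0.5 = 1.695
  Sum = 132.47 mg/L·hr
Extrapolated tail: C_last / k_e = 3.13 / 0.304 = 10.296
AUC_0→∞ = 132.47 + 10.296 = 142.766 mg/L·hr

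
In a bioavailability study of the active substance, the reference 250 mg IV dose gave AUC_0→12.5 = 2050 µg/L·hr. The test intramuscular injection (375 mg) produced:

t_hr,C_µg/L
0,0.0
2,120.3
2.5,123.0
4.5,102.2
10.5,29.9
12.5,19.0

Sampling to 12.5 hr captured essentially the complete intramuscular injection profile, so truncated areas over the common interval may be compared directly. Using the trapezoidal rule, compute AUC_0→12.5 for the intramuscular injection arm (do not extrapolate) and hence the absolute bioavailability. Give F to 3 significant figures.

F = 0.277

Trapezoidal AUC_0→12.5 (intramuscular injection):
  [0→2]: (0.0+120.3)/2 × 2 = 120.3
  [2→2.5]: (120.3+123.0)/2 × 0.5 = 60.825
  [2.5→4.5]: (123.0+102.2)/2 × 2 = 225.2
  [4.5→10.5]: (102.2+29.9)/2 × 6 = 396.3
  [10.5→12.5]: (29.9+19.0)/2 × 2 = 48.9
  Sum = 851.525 µg/L·hr
F = (AUC_ev/D_ev)/(AUC_iv/D_iv) = (851.525/375)/(2050/250) = 2.27073/8.2 = 0.2769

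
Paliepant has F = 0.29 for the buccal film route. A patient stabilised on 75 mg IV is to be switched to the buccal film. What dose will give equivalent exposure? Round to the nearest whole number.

D_buccal = 259 mg

For equal systemic exposure: F × D_ev = D_iv
D_ev = D_iv / F = 75 / 0.29 = 258.621 mg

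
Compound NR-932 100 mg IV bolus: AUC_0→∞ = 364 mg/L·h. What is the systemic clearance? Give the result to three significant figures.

CL = 0.275 L/h

CL = Dose_iv / AUC_0→∞
   = 100 / 364 = 0.274725 L/h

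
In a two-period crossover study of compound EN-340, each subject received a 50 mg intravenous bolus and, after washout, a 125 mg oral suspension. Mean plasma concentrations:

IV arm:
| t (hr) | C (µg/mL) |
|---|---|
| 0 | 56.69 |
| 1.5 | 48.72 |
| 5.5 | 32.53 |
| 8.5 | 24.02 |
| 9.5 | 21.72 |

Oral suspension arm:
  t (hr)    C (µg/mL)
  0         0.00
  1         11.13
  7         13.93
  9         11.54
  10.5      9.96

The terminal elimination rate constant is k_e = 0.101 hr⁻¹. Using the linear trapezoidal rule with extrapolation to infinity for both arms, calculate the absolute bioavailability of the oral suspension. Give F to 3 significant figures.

Trapezoidal AUC_0→9.5 (IV):
  [0→1.5]: (56.69+48.72)/2 × 1.5 = 79.0575
  [1.5→5.5]: (48.72+32.53)/2 × 4 = 162.5
  [5.5→8.5]: (32.53+24.02)/2 × 3 = 84.825
  [8.5→9.5]: (24.02+21.72)/2 × 1 = 22.87
  Sum = 349.2525 µg/mL·hr
IV tail: 21.72/0.101 = 215.050; AUC_iv,0→∞ = 349.2525 + 215.050 = 564.3025 µg/mL·hr
Trapezoidal AUC_0→10.5 (oral suspension):
  [0→1]: (0.00+11.13)/2 × 1 = 5.565
  [1→7]: (11.13+13.93)/2 × 6 = 75.18
  [7→9]: (13.93+11.54)/2 × 2 = 25.47
  [9→10.5]: (11.54+9.96)/2 × 1.5 = 16.125
  Sum = 122.34 µg/mL·hr
oral suspension tail: 9.96/0.101 = 98.614; AUC_ev,0→∞ = 122.34 + 98.614 = 220.954 µg/mL·hr
F = (AUC_ev/D_ev)/(AUC_iv/D_iv) = (220.954/125)/(564.3025/50) = 1.767632/11.28605 = 0.1566

F = 0.157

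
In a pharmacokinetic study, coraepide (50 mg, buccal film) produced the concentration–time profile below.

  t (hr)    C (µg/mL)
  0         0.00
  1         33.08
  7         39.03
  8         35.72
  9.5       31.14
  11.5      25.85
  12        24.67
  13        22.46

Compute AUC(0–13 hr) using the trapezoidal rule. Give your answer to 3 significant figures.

AUC = 414 µg/mL·hr

Trapezoidal AUC_0→13:
  [0→1]: (0.00+33.08)/2 × 1 = 16.54
  [1→7]: (33.08+39.03)/2 × 6 = 216.33
  [7→8]: (39.03+35.72)/2 × 1 = 37.375
  [8→9.5]: (35.72+31.14)/2 × 1.5 = 50.145
  [9.5→11.5]: (31.14+25.85)/2 × 2 = 56.99
  [11.5→12]: (25.85+24.67)/2 × 0.5 = 12.63
  [12→13]: (24.67+22.46)/2 × 1 = 23.565
  Sum = 413.575 µg/mL·hr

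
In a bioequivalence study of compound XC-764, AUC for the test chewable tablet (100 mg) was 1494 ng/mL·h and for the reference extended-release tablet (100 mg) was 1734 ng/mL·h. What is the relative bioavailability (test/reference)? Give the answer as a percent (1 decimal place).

F_rel = 86.2%

F_rel = (AUC_test/D_test) / (AUC_ref/D_ref)
      = (1494/100) / (1734/100)
      = 14.94 / 17.34 = 0.8616 = 86.16%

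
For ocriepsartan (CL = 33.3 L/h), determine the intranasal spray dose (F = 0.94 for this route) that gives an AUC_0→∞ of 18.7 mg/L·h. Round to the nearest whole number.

Dose = CL × AUC_0→∞ / F
     = 33.3 × 18.7 / 0.94 = 662.457 mg

Dose = 662 mg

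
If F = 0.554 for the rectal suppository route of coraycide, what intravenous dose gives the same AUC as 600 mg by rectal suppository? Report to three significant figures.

Systemic exposure from an extravascular dose = F × D_ev, so the equivalent IV dose is F × D_ev.
D_iv = F × D_ev = 0.554 × 600 = 332.4 mg

D_iv = 332 mg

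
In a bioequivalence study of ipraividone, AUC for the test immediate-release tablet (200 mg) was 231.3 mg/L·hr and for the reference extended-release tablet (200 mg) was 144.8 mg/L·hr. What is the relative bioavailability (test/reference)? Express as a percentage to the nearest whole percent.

F_rel = (AUC_test/D_test) / (AUC_ref/D_ref)
      = (231.3/200) / (144.8/200)
      = 1.1565 / 0.724 = 1.5974 = 159.74%

F_rel = 160%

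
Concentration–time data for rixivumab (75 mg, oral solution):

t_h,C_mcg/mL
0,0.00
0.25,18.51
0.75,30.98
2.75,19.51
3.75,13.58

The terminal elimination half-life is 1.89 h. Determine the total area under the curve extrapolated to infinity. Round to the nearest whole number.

Trapezoidal AUC_0→3.75:
  [0→0.25]: (0.00+18.51)/2 × 0.25 = 2.31375
  [0.25→0.75]: (18.51+30.98)/2 × 0.5 = 12.3725
  [0.75→2.75]: (30.98+19.51)/2 × 2 = 50.49
  [2.75→3.75]: (19.51+13.58)/2 × 1 = 16.545
  Sum = 81.72125 mcg/mL·h
k_e = ln2 / t½ = 0.693147 / 1.89 = 0.3667 h^-1
Extrapolated tail: C_last / k_e = 13.58 / 0.3667 = 37.033
AUC_0→∞ = 81.72125 + 37.033 = 118.75425 mcg/mL·h

AUC = 119 mcg/mL·h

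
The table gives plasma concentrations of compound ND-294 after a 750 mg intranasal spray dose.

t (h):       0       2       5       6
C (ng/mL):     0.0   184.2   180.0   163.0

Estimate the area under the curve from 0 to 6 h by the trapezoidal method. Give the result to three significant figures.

Trapezoidal AUC_0→6:
  [0→2]: (0.0+184.2)/2 × 2 = 184.2
  [2→5]: (184.2+180.0)/2 × 3 = 546.3
  [5→6]: (180.0+163.0)/2 × 1 = 171.5
  Sum = 902.0 ng/mL·h

AUC = 902 ng/mL·h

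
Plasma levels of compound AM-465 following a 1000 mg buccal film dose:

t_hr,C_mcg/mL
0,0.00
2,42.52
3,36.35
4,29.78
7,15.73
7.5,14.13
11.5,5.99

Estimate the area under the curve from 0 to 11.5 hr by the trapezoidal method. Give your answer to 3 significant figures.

Trapezoidal AUC_0→11.5:
  [0→2]: (0.00+42.52)/2 × 2 = 42.52
  [2→3]: (42.52+36.35)/2 × 1 = 39.435
  [3→4]: (36.35+29.78)/2 × 1 = 33.065
  [4→7]: (29.78+15.73)/2 × 3 = 68.265
  [7→7.5]: (15.73+14.13)/2 × 0.5 = 7.465
  [7.5→11.5]: (14.13+5.99)/2 × 4 = 40.24
  Sum = 230.99 mcg/mL·hr

AUC = 231 mcg/mL·hr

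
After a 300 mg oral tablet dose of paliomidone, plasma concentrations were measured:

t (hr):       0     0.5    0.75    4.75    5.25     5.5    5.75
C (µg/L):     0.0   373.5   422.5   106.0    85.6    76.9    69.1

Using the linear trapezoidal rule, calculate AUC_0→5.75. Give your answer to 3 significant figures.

AUC = 1340 µg/L·hr

Trapezoidal AUC_0→5.75:
  [0→0.5]: (0.0+373.5)/2 × 0.5 = 93.375
  [0.5→0.75]: (373.5+422.5)/2 × 0.25 = 99.5
  [0.75→4.75]: (422.5+106.0)/2 × 4 = 1057.0
  [4.75→5.25]: (106.0+85.6)/2 × 0.5 = 47.9
  [5.25→5.5]: (85.6+76.9)/2 × 0.25 = 20.3125
  [5.5→5.75]: (76.9+69.1)/2 × 0.25 = 18.25
  Sum = 1336.3375 µg/L·hr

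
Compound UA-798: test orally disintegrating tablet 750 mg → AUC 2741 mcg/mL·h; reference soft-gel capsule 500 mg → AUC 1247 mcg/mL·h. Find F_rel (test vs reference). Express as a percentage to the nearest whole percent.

F_rel = (AUC_test/D_test) / (AUC_ref/D_ref)
      = (2741/750) / (1247/500)
      = 3.65467 / 2.494 = 1.4654 = 146.54%

F_rel = 147%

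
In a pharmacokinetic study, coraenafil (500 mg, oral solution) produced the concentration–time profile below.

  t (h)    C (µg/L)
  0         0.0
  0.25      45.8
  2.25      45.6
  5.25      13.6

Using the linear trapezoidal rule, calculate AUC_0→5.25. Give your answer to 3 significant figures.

AUC = 186 µg/L·h

Trapezoidal AUC_0→5.25:
  [0→0.25]: (0.0+45.8)/2 × 0.25 = 5.725
  [0.25→2.25]: (45.8+45.6)/2 × 2 = 91.4
  [2.25→5.25]: (45.6+13.6)/2 × 3 = 88.8
  Sum = 185.925 µg/L·h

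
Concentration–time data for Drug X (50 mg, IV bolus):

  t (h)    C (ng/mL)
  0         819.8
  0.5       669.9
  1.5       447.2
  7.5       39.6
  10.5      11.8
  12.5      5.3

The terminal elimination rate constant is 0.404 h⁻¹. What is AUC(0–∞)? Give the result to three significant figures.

Trapezoidal AUC_0→12.5:
  [0→0.5]: (819.8+669.9)/2 × 0.5 = 372.425
  [0.5→1.5]: (669.9+447.2)/2 × 1 = 558.55
  [1.5→7.5]: (447.2+39.6)/2 × 6 = 1460.4
  [7.5→10.5]: (39.6+11.8)/2 × 3 = 77.1
  [10.5→12.5]: (11.8+5.3)/2 × 2 = 17.1
  Sum = 2485.575 ng/mL·h
Extrapolated tail: C_last / k_e = 5.3 / 0.404 = 13.119
AUC_0→∞ = 2485.575 + 13.119 = 2498.694 ng/mL·h

AUC = 2500 ng/mL·h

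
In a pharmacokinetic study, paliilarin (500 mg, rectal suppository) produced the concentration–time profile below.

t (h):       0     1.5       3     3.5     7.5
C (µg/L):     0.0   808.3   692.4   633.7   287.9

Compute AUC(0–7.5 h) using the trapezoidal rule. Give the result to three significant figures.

Trapezoidal AUC_0→7.5:
  [0→1.5]: (0.0+808.3)/2 × 1.5 = 606.225
  [1.5→3]: (808.3+692.4)/2 × 1.5 = 1125.525
  [3→3.5]: (692.4+633.7)/2 × 0.5 = 331.525
  [3.5→7.5]: (633.7+287.9)/2 × 4 = 1843.2
  Sum = 3906.475 µg/L·h

AUC = 3910 µg/L·h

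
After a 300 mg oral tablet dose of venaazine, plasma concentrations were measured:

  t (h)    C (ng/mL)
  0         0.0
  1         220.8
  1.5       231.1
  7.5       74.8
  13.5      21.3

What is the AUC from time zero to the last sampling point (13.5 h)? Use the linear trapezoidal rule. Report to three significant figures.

AUC = 1430 ng/mL·h

Trapezoidal AUC_0→13.5:
  [0→1]: (0.0+220.8)/2 × 1 = 110.4
  [1→1.5]: (220.8+231.1)/2 × 0.5 = 112.975
  [1.5→7.5]: (231.1+74.8)/2 × 6 = 917.7
  [7.5→13.5]: (74.8+21.3)/2 × 6 = 288.3
  Sum = 1429.375 ng/mL·h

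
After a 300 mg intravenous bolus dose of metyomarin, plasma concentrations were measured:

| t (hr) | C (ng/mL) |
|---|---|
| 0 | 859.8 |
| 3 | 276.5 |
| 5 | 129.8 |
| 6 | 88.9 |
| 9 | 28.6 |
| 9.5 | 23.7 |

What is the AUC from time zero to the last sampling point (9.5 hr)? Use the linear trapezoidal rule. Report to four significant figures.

AUC = 2409 ng/mL·hr

Trapezoidal AUC_0→9.5:
  [0→3]: (859.8+276.5)/2 × 3 = 1704.45
  [3→5]: (276.5+129.8)/2 × 2 = 406.3
  [5→6]: (129.8+88.9)/2 × 1 = 109.35
  [6→9]: (88.9+28.6)/2 × 3 = 176.25
  [9→9.5]: (28.6+23.7)/2 × 0.5 = 13.075
  Sum = 2409.425 ng/mL·hr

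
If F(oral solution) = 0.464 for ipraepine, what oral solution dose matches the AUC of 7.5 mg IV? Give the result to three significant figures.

For equal systemic exposure: F × D_ev = D_iv
D_ev = D_iv / F = 7.5 / 0.464 = 16.1638 mg

D_oral = 16.2 mg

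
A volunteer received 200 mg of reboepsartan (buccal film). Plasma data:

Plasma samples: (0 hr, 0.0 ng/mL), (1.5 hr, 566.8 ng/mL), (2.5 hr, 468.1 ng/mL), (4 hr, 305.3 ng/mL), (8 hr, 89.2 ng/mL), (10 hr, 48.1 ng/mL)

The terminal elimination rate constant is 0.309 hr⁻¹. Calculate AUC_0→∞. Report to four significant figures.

Trapezoidal AUC_0→10:
  [0→1.5]: (0.0+566.8)/2 × 1.5 = 425.1
  [1.5→2.5]: (566.8+468.1)/2 × 1 = 517.45
  [2.5→4]: (468.1+305.3)/2 × 1.5 = 580.05
  [4→8]: (305.3+89.2)/2 × 4 = 789.0
  [8→10]: (89.2+48.1)/2 × 2 = 137.3
  Sum = 2448.9 ng/mL·hr
Extrapolated tail: C_last / k_e = 48.1 / 0.309 = 155.663
AUC_0→∞ = 2448.9 + 155.663 = 2604.563 ng/mL·hr

AUC = 2605 ng/mL·hr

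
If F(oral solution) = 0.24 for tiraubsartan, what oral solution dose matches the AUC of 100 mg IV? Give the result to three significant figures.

D_oral = 417 mg

For equal systemic exposure: F × D_ev = D_iv
D_ev = D_iv / F = 100 / 0.24 = 416.667 mg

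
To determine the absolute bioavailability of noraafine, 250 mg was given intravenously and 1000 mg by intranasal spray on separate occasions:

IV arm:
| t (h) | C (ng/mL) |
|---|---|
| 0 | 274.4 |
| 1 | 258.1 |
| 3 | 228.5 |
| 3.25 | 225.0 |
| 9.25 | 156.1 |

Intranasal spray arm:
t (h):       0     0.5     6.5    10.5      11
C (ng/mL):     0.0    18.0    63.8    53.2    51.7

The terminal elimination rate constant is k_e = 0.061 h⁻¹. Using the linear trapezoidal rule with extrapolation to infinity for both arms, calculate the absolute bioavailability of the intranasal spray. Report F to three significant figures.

Trapezoidal AUC_0→9.25 (IV):
  [0→1]: (274.4+258.1)/2 × 1 = 266.25
  [1→3]: (258.1+228.5)/2 × 2 = 486.6
  [3→3.25]: (228.5+225.0)/2 × 0.25 = 56.6875
  [3.25→9.25]: (225.0+156.1)/2 × 6 = 1143.3
  Sum = 1952.8375 ng/mL·h
IV tail: 156.1/0.061 = 2559.016; AUC_iv,0→∞ = 1952.8375 + 2559.016 = 4511.8535 ng/mL·h
Trapezoidal AUC_0→11 (intranasal spray):
  [0→0.5]: (0.0+18.0)/2 × 0.5 = 4.5
  [0.5→6.5]: (18.0+63.8)/2 × 6 = 245.4
  [6.5→10.5]: (63.8+53.2)/2 × 4 = 234.0
  [10.5→11]: (53.2+51.7)/2 × 0.5 = 26.225
  Sum = 510.125 ng/mL·h
intranasal spray tail: 51.7/0.061 = 847.541; AUC_ev,0→∞ = 510.125 + 847.541 = 1357.666 ng/mL·h
F = (AUC_ev/D_ev)/(AUC_iv/D_iv) = (1357.666/1000)/(4511.8535/250) = 1.357666/18.047414 = 0.0752

F = 0.0752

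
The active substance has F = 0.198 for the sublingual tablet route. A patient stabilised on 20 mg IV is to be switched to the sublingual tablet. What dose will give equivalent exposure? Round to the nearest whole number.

D_sublingual = 101 mg

For equal systemic exposure: F × D_ev = D_iv
D_ev = D_iv / F = 20 / 0.198 = 101.01 mg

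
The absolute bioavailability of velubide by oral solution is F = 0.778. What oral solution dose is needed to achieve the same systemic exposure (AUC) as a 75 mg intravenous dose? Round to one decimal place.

D_oral = 96.4 mg

For equal systemic exposure: F × D_ev = D_iv
D_ev = D_iv / F = 75 / 0.778 = 96.401 mg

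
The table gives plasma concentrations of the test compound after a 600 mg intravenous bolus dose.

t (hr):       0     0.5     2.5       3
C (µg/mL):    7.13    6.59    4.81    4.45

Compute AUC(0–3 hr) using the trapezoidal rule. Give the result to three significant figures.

Trapezoidal AUC_0→3:
  [0→0.5]: (7.13+6.59)/2 × 0.5 = 3.43
  [0.5→2.5]: (6.59+4.81)/2 × 2 = 11.4
  [2.5→3]: (4.81+4.45)/2 × 0.5 = 2.315
  Sum = 17.145 µg/mL·hr

AUC = 17.1 µg/mL·hr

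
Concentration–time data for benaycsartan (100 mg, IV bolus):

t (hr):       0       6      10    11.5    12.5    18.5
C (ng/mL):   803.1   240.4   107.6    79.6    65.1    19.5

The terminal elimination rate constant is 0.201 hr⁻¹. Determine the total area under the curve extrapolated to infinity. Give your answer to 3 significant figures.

AUC = 4390 ng/mL·hr

Trapezoidal AUC_0→18.5:
  [0→6]: (803.1+240.4)/2 × 6 = 3130.5
  [6→10]: (240.4+107.6)/2 × 4 = 696.0
  [10→11.5]: (107.6+79.6)/2 × 1.5 = 140.4
  [11.5→12.5]: (79.6+65.1)/2 × 1 = 72.35
  [12.5→18.5]: (65.1+19.5)/2 × 6 = 253.8
  Sum = 4293.05 ng/mL·hr
Extrapolated tail: C_last / k_e = 19.5 / 0.201 = 97.015
AUC_0→∞ = 4293.05 + 97.015 = 4390.065 ng/mL·hr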